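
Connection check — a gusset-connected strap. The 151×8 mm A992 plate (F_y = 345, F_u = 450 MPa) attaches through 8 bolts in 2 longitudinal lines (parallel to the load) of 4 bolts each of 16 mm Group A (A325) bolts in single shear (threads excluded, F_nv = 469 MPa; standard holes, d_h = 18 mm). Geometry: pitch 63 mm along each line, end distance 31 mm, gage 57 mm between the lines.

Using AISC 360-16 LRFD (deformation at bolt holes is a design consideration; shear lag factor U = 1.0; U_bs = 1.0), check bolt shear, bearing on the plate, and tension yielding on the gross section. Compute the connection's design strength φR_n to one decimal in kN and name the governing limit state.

Bolt shear: A_b = π(16)²/4 = 201.06 mm². φR_n = 0.75 × 469 × 201.06 × 8 × 1 = 565.8 kN.
Bearing (8 mm plate, F_u = 450 MPa): end bolts L_c = 31 − 18/2 = 22, R_n = min(1.2×22×8×450, 2.4×16×8×450) = 95.04 kN/bolt; interior L_c = 63 − 18 = 45, R_n = 138.24 kN/bolt. φR_n = 0.75 × (2×95.04 + 6×138.24) = 764.6 kN.
Tension yield (gross): A_g = 151×8 = 1208 mm². φR_n = 0.90 × 345 × 1208 = 375.1 kN.
Governing: min(565.8, 764.6, 375.1) = 375.1 kN → gross-section yield.

375.1 kN (gross-section yield governs)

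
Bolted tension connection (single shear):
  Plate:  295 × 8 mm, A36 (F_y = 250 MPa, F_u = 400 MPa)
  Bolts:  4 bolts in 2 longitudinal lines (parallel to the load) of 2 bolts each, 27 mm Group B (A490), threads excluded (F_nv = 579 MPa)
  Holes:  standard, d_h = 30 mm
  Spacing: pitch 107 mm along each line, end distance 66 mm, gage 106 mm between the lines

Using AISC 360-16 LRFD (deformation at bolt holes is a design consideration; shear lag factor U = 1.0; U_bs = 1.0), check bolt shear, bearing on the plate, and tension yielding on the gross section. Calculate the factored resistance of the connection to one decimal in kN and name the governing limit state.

Bolt shear: A_b = π(27)²/4 = 572.56 mm². φR_n = 0.75 × 579 × 572.56 × 4 × 1 = 994.5 kN.
Bearing (8 mm plate, F_u = 400 MPa): end bolts L_c = 66 − 30/2 = 51, R_n = min(1.2×51×8×400, 2.4×27×8×400) = 195.84 kN/bolt; interior L_c = 107 − 30 = 77, R_n = 207.36 kN/bolt. φR_n = 0.75 × (2×195.84 + 2×207.36) = 604.8 kN.
Tension yield (gross): A_g = 295×8 = 2360 mm². φR_n = 0.90 × 250 × 2360 = 531.0 kN.
Governing: min(994.5, 604.8, 531.0) = 531.0 kN → gross-section yield.

531.0 kN (gross-section yield governs)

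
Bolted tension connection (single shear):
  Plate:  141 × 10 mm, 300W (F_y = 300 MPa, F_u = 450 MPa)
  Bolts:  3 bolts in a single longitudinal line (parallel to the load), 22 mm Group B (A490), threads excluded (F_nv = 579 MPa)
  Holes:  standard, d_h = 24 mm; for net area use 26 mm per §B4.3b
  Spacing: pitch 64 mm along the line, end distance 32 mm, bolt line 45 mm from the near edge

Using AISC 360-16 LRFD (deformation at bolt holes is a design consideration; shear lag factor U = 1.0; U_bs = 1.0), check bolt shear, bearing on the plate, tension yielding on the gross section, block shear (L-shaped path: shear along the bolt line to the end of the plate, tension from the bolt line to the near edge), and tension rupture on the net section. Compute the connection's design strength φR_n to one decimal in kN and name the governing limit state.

Bolt shear: A_b = π(22)²/4 = 380.13 mm². φR_n = 0.75 × 579 × 380.13 × 3 × 1 = 495.2 kN.
Bearing (10 mm plate, F_u = 450 MPa): end bolts L_c = 32 − 24/2 = 20, R_n = min(1.2×20×10×450, 2.4×22×10×450) = 108 kN/bolt; interior L_c = 64 − 24 = 40, R_n = 216 kN/bolt. φR_n = 0.75 × (1×108 + 2×216) = 405.0 kN.
Tension yield (gross): A_g = 141×10 = 1410 mm². φR_n = 0.90 × 300 × 1410 = 380.7 kN.
Block shear: shear path 1×[32+2×64] = 1×160 mm, A_gv = 1600, A_nv = 1×(160 − 2.5×26)×10 = 950 mm²; tension to near edge: (45 − 0.5×26)×10 = 320 mm². R_n = min(0.6×450×950, 0.6×300×1600) + 1.0×450×320 = min(256.5, 288) + 144 = 400.5 kN. φR_n = 0.75 × 400.5 = 300.4 kN.
Tension rupture (net): A_n = (141 − 1×26)×10 = 1150 mm² (U = 1.0, A_e = A_n). φR_n = 0.75 × 450 × 1150 = 388.1 kN.
Governing: min(495.2, 405.0, 380.7, 300.4, 388.1) = 300.4 kN → block shear.

300.4 kN (block shear governs)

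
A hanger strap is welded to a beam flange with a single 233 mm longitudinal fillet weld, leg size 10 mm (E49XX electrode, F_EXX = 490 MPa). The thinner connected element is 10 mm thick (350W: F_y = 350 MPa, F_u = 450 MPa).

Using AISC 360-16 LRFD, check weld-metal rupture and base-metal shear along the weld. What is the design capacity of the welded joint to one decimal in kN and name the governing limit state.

363.2 kN (weld metal governs)

Weld metal: throat = 0.707×10 = 7.07 mm, L = 233 mm. φR_n = 0.75 × 0.6 × 490 × 7.07 × 233 = 363.2 kN.
Base metal shear (10 mm plate): yield φR_n = 1.0×0.6×350×10×233 = 489.3 kN; rupture φR_n = 0.75×0.6×450×10×233 = 471.8 kN; take 471.8 kN (rupture).
Governing: min(363.2, 471.8) = 363.2 kN → weld metal.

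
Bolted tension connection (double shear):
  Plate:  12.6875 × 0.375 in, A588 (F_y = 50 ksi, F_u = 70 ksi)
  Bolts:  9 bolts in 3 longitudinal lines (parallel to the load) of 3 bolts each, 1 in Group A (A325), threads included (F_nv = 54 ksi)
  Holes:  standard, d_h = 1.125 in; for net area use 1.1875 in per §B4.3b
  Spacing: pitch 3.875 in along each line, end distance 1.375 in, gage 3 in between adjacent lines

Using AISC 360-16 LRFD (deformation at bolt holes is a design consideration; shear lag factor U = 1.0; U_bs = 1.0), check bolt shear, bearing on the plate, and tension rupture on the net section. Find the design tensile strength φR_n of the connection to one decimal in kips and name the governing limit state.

Bolt shear: A_b = π(1)²/4 = 0.7854 in². φR_n = 0.75 × 54 × 0.7854 × 9 × 2 = 572.6 kips.
Bearing (0.375 in plate, F_u = 70 ksi): end bolts L_c = 1.375 − 1.125/2 = 0.8125, R_n = min(1.2×0.8125×0.375×70, 2.4×1×0.375×70) = 25.594 kips/bolt; interior L_c = 3.875 − 1.125 = 2.75, R_n = 63 kips/bolt. φR_n = 0.75 × (3×25.594 + 6×63) = 341.1 kips.
Tension rupture (net): A_n = (12.6875 − 3×1.1875)×0.375 = 3.4219 in² (U = 1.0, A_e = A_n). φR_n = 0.75 × 70 × 3.4219 = 179.6 kips.
Governing: min(572.6, 341.1, 179.6) = 179.6 kips → net-section rupture.

179.6 kips (net-section rupture governs)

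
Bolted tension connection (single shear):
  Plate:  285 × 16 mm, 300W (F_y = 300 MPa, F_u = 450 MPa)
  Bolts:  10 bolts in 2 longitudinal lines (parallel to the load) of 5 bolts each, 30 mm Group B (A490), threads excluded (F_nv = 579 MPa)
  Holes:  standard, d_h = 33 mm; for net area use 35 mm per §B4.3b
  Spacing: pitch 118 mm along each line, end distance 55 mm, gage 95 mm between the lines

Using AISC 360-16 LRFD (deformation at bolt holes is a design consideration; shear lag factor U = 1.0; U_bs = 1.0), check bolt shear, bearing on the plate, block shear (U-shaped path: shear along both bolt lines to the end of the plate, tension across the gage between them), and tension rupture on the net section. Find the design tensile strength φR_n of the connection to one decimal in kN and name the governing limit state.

1161.0 kN (net-section rupture governs)

Bolt shear: A_b = π(30)²/4 = 706.86 mm². φR_n = 0.75 × 579 × 706.86 × 10 × 1 = 3069.5 kN.
Bearing (16 mm plate, F_u = 450 MPa): end bolts L_c = 55 − 33/2 = 38.5, R_n = min(1.2×38.5×16×450, 2.4×30×16×450) = 332.64 kN/bolt; interior L_c = 118 − 33 = 85, R_n = 518.4 kN/bolt. φR_n = 0.75 × (2×332.64 + 8×518.4) = 3609.4 kN.
Block shear: shear path 2×[55+4×118] = 2×527 mm, A_gv = 16864, A_nv = 2×(527 − 4.5×35)×16 = 11824 mm²; tension across gage: (95 − 1×35)×16 = 960 mm². R_n = min(0.6×450×11824, 0.6×300×16864) + 1.0×450×960 = min(3192.5, 3035.5) + 432 = 3467.5 kN. φR_n = 0.75 × 3467.5 = 2600.6 kN.
Tension rupture (net): A_n = (285 − 2×35)×16 = 3440 mm² (U = 1.0, A_e = A_n). φR_n = 0.75 × 450 × 3440 = 1161.0 kN.
Governing: min(3069.5, 3609.4, 2600.6, 1161.0) = 1161.0 kN → net-section rupture.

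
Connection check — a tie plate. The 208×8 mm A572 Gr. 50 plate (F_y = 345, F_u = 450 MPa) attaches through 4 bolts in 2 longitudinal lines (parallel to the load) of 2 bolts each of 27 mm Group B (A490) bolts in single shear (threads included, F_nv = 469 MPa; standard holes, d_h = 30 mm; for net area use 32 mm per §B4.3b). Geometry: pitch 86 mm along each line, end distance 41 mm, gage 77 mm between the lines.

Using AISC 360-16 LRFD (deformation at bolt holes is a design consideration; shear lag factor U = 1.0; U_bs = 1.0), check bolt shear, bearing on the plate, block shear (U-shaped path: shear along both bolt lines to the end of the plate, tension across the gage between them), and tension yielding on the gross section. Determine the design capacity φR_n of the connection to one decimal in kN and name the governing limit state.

Bolt shear: A_b = π(27)²/4 = 572.56 mm². φR_n = 0.75 × 469 × 572.56 × 4 × 1 = 805.6 kN.
Bearing (8 mm plate, F_u = 450 MPa): end bolts L_c = 41 − 30/2 = 26, R_n = min(1.2×26×8×450, 2.4×27×8×450) = 112.32 kN/bolt; interior L_c = 86 − 30 = 56, R_n = 233.28 kN/bolt. φR_n = 0.75 × (2×112.32 + 2×233.28) = 518.4 kN.
Block shear: shear path 2×[41+1×86] = 2×127 mm, A_gv = 2032, A_nv = 2×(127 − 1.5×32)×8 = 1264 mm²; tension across gage: (77 − 1×32)×8 = 360 mm². R_n = min(0.6×450×1264, 0.6×345×2032) + 1.0×450×360 = min(341.28, 420.62) + 162 = 503.28 kN. φR_n = 0.75 × 503.28 = 377.5 kN.
Tension yield (gross): A_g = 208×8 = 1664 mm². φR_n = 0.90 × 345 × 1664 = 516.7 kN.
Governing: min(805.6, 518.4, 377.5, 516.7) = 377.5 kN → block shear.

377.5 kN (block shear governs)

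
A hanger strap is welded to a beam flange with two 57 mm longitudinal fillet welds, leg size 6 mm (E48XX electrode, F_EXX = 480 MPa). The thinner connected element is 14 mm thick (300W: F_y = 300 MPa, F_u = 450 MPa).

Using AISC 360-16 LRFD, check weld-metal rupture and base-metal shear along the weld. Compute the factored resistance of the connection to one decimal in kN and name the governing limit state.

Weld metal: throat = 0.707×6 = 4.242 mm, L = 2×57 = 114 mm. φR_n = 0.75 × 0.6 × 480 × 4.242 × 114 = 104.5 kN.
Base metal shear (14 mm plate): yield φR_n = 1.0×0.6×300×14×114 = 287.3 kN; rupture φR_n = 0.75×0.6×450×14×114 = 323.2 kN; take 287.3 kN (yield).
Governing: min(104.5, 287.3) = 104.5 kN → weld metal.

104.5 kN (weld metal governs)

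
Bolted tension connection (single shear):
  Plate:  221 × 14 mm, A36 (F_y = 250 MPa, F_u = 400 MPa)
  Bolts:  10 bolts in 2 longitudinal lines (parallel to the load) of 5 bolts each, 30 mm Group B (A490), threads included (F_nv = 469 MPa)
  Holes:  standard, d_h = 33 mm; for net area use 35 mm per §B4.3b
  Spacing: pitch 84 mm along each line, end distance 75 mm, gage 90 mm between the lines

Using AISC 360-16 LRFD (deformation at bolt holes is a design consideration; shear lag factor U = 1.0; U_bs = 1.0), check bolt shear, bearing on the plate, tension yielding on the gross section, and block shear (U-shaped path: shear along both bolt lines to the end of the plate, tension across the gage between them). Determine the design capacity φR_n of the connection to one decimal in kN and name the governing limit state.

696.2 kN (gross-section yield governs)

Bolt shear: A_b = π(30)²/4 = 706.86 mm². φR_n = 0.75 × 469 × 706.86 × 10 × 1 = 2486.4 kN.
Bearing (14 mm plate, F_u = 400 MPa): end bolts L_c = 75 − 33/2 = 58.5, R_n = min(1.2×58.5×14×400, 2.4×30×14×400) = 393.12 kN/bolt; interior L_c = 84 − 33 = 51, R_n = 342.72 kN/bolt. φR_n = 0.75 × (2×393.12 + 8×342.72) = 2646.0 kN.
Tension yield (gross): A_g = 221×14 = 3094 mm². φR_n = 0.90 × 250 × 3094 = 696.2 kN.
Block shear: shear path 2×[75+4×84] = 2×411 mm, A_gv = 11508, A_nv = 2×(411 − 4.5×35)×14 = 7098 mm²; tension across gage: (90 − 1×35)×14 = 770 mm². R_n = min(0.6×400×7098, 0.6×250×11508) + 1.0×400×770 = min(1703.5, 1726.2) + 308 = 2011.5 kN. φR_n = 0.75 × 2011.5 = 1508.6 kN.
Governing: min(2486.4, 2646.0, 696.2, 1508.6) = 696.2 kN → gross-section yield.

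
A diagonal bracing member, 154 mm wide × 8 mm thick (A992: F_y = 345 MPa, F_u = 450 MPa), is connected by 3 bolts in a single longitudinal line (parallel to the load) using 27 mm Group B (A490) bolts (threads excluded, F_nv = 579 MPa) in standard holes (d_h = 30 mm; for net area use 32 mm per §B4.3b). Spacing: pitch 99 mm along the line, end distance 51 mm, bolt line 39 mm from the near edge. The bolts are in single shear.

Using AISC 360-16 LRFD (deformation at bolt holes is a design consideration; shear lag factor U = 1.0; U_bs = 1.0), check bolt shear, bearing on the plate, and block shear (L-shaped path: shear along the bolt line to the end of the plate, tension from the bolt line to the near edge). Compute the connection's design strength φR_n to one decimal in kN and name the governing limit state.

Bolt shear: A_b = π(27)²/4 = 572.56 mm². φR_n = 0.75 × 579 × 572.56 × 3 × 1 = 745.9 kN.
Bearing (8 mm plate, F_u = 450 MPa): end bolts L_c = 51 − 30/2 = 36, R_n = min(1.2×36×8×450, 2.4×27×8×450) = 155.52 kN/bolt; interior L_c = 99 − 30 = 69, R_n = 233.28 kN/bolt. φR_n = 0.75 × (1×155.52 + 2×233.28) = 466.6 kN.
Block shear: shear path 1×[51+2×99] = 1×249 mm, A_gv = 1992, A_nv = 1×(249 − 2.5×32)×8 = 1352 mm²; tension to near edge: (39 − 0.5×32)×8 = 184 mm². R_n = min(0.6×450×1352, 0.6×345×1992) + 1.0×450×184 = min(365.04, 412.34) + 82.8 = 447.84 kN. φR_n = 0.75 × 447.84 = 335.9 kN.
Governing: min(745.9, 466.6, 335.9) = 335.9 kN → block shear.

335.9 kN (block shear governs)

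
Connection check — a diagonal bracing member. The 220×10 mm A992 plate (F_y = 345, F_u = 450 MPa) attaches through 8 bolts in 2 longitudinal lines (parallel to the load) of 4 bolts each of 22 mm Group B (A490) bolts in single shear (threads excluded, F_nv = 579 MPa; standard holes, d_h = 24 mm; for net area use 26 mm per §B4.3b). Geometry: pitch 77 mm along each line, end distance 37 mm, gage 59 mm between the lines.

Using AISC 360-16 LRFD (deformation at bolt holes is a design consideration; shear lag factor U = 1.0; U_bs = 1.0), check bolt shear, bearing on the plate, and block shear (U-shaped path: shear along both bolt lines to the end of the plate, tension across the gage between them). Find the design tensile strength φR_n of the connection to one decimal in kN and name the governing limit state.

Bolt shear: A_b = π(22)²/4 = 380.13 mm². φR_n = 0.75 × 579 × 380.13 × 8 × 1 = 1320.6 kN.
Bearing (10 mm plate, F_u = 450 MPa): end bolts L_c = 37 − 24/2 = 25, R_n = min(1.2×25×10×450, 2.4×22×10×450) = 135 kN/bolt; interior L_c = 77 − 24 = 53, R_n = 237.6 kN/bolt. φR_n = 0.75 × (2×135 + 6×237.6) = 1271.7 kN.
Block shear: shear path 2×[37+3×77] = 2×268 mm, A_gv = 5360, A_nv = 2×(268 − 3.5×26)×10 = 3540 mm²; tension across gage: (59 − 1×26)×10 = 330 mm². R_n = min(0.6×450×3540, 0.6×345×5360) + 1.0×450×330 = min(955.8, 1109.5) + 148.5 = 1104.3 kN. φR_n = 0.75 × 1104.3 = 828.2 kN.
Governing: min(1320.6, 1271.7, 828.2) = 828.2 kN → block shear.

828.2 kN (block shear governs)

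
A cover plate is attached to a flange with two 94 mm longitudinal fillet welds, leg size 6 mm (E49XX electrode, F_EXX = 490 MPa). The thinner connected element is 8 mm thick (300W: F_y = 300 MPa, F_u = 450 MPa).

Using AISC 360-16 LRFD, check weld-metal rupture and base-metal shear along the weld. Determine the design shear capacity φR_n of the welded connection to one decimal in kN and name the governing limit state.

Weld metal: throat = 0.707×6 = 4.242 mm, L = 2×94 = 188 mm. φR_n = 0.75 × 0.6 × 490 × 4.242 × 188 = 175.8 kN.
Base metal shear (8 mm plate): yield φR_n = 1.0×0.6×300×8×188 = 270.7 kN; rupture φR_n = 0.75×0.6×450×8×188 = 304.6 kN; take 270.7 kN (yield).
Governing: min(175.8, 270.7) = 175.8 kN → weld metal.

175.8 kN (weld metal governs)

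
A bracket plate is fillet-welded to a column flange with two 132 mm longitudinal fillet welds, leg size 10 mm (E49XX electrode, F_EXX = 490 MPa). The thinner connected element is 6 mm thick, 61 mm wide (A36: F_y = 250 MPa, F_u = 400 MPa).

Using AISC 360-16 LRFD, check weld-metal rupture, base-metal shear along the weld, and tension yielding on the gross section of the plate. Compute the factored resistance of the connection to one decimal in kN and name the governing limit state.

82.4 kN (gross-section yield governs)

Weld metal: throat = 0.707×10 = 7.07 mm, L = 2×132 = 264 mm. φR_n = 0.75 × 0.6 × 490 × 7.07 × 264 = 411.6 kN.
Base metal shear (6 mm plate): yield φR_n = 1.0×0.6×250×6×264 = 237.6 kN; rupture φR_n = 0.75×0.6×400×6×264 = 285.1 kN; take 237.6 kN (yield).
Tension yield (gross): A_g = 61×6 = 366 mm². φR_n = 0.90 × 250 × 366 = 82.4 kN.
Governing: min(411.6, 237.6, 82.4) = 82.4 kN → gross-section yield.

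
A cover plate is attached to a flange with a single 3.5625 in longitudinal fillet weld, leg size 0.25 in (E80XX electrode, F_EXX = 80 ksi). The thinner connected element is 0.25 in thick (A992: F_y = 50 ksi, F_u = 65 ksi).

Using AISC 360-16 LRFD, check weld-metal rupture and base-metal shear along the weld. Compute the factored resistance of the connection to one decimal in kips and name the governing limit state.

Weld metal: throat = 0.707×0.25 = 0.17675 in, L = 3.5625 in. φR_n = 0.75 × 0.6 × 80 × 0.17675 × 3.5625 = 22.7 kips.
Base metal shear (0.25 in plate): yield φR_n = 1.0×0.6×50×0.25×3.5625 = 26.7 kips; rupture φR_n = 0.75×0.6×65×0.25×3.5625 = 26.1 kips; take 26.1 kips (rupture).
Governing: min(22.7, 26.1) = 22.7 kips → weld metal.

22.7 kips (weld metal governs)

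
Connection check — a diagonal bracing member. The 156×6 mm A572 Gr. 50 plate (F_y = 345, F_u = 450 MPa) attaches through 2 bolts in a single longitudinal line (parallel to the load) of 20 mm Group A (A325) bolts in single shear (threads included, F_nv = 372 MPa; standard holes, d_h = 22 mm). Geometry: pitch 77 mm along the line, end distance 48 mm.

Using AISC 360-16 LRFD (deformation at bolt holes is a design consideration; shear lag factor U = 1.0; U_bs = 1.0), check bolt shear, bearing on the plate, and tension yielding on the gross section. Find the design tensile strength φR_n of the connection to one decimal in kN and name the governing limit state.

175.3 kN (bolt shear governs)

Bolt shear: A_b = π(20)²/4 = 314.16 mm². φR_n = 0.75 × 372 × 314.16 × 2 × 1 = 175.3 kN.
Bearing (6 mm plate, F_u = 450 MPa): end bolts L_c = 48 − 22/2 = 37, R_n = min(1.2×37×6×450, 2.4×20×6×450) = 119.88 kN/bolt; interior L_c = 77 − 22 = 55, R_n = 129.6 kN/bolt. φR_n = 0.75 × (1×119.88 + 1×129.6) = 187.1 kN.
Tension yield (gross): A_g = 156×6 = 936 mm². φR_n = 0.90 × 345 × 936 = 290.6 kN.
Governing: min(175.3, 187.1, 290.6) = 175.3 kN → bolt shear.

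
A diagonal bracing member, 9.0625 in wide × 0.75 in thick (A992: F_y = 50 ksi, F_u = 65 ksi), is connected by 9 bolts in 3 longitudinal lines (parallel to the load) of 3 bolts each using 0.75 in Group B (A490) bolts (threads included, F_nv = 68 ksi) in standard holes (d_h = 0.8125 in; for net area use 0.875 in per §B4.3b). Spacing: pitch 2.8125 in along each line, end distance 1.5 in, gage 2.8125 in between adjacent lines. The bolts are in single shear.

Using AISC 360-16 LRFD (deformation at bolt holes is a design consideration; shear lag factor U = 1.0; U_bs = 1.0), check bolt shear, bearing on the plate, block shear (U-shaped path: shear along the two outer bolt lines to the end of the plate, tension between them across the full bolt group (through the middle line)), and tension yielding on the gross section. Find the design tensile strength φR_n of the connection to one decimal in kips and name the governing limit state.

202.8 kips (bolt shear governs)

Bolt shear: A_b = π(0.75)²/4 = 0.44179 in². φR_n = 0.75 × 68 × 0.44179 × 9 × 1 = 202.8 kips.
Bearing (0.75 in plate, F_u = 65 ksi): end bolts L_c = 1.5 − 0.8125/2 = 1.09375, R_n = min(1.2×1.09375×0.75×65, 2.4×0.75×0.75×65) = 63.984 kips/bolt; interior L_c = 2.8125 − 0.8125 = 2, R_n = 87.75 kips/bolt. φR_n = 0.75 × (3×63.984 + 6×87.75) = 538.8 kips.
Block shear: shear path 2×[1.5+2×2.8125] = 2×7.125 in, A_gv = 10.688, A_nv = 2×(7.125 − 2.5×0.875)×0.75 = 7.4063 in²; tension across gage: (5.625 − 2×0.875)×0.75 = 2.9063 in². R_n = min(0.6×65×7.4063, 0.6×50×10.688) + 1.0×65×2.9063 = min(288.85, 320.64) + 188.91 = 477.76 kips. φR_n = 0.75 × 477.76 = 358.3 kips.
Tension yield (gross): A_g = 9.0625×0.75 = 6.7969 in². φR_n = 0.90 × 50 × 6.7969 = 305.9 kips.
Governing: min(202.8, 538.8, 358.3, 305.9) = 202.8 kips → bolt shear.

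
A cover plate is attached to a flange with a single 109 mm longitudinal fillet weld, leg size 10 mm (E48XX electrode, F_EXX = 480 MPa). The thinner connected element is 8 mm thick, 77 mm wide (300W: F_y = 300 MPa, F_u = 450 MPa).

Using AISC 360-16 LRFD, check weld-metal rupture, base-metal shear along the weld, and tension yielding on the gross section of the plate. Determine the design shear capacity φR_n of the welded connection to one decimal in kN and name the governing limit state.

157.0 kN (base-metal shear governs)

Weld metal: throat = 0.707×10 = 7.07 mm, L = 109 mm. φR_n = 0.75 × 0.6 × 480 × 7.07 × 109 = 166.5 kN.
Base metal shear (8 mm plate): yield φR_n = 1.0×0.6×300×8×109 = 157.0 kN; rupture φR_n = 0.75×0.6×450×8×109 = 176.6 kN; take 157.0 kN (yield).
Tension yield (gross): A_g = 77×8 = 616 mm². φR_n = 0.90 × 300 × 616 = 166.3 kN.
Governing: min(166.5, 157.0, 166.3) = 157.0 kN → base-metal shear.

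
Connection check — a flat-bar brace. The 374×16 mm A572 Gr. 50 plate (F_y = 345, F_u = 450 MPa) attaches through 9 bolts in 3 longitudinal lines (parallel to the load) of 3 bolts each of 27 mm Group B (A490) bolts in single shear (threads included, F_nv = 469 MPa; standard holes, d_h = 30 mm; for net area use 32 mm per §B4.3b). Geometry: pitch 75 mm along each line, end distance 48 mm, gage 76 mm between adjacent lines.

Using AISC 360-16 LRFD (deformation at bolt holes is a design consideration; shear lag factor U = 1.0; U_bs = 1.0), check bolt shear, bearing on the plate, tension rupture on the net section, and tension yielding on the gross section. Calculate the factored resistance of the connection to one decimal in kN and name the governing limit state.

Bolt shear: A_b = π(27)²/4 = 572.56 mm². φR_n = 0.75 × 469 × 572.56 × 9 × 1 = 1812.6 kN.
Bearing (16 mm plate, F_u = 450 MPa): end bolts L_c = 48 − 30/2 = 33, R_n = min(1.2×33×16×450, 2.4×27×16×450) = 285.12 kN/bolt; interior L_c = 75 − 30 = 45, R_n = 388.8 kN/bolt. φR_n = 0.75 × (3×285.12 + 6×388.8) = 2391.1 kN.
Tension rupture (net): A_n = (374 − 3×32)×16 = 4448 mm² (U = 1.0, A_e = A_n). φR_n = 0.75 × 450 × 4448 = 1501.2 kN.
Tension yield (gross): A_g = 374×16 = 5984 mm². φR_n = 0.90 × 345 × 5984 = 1858.0 kN.
Governing: min(1812.6, 2391.1, 1501.2, 1858.0) = 1501.2 kN → net-section rupture.

1501.2 kN (net-section rupture governs)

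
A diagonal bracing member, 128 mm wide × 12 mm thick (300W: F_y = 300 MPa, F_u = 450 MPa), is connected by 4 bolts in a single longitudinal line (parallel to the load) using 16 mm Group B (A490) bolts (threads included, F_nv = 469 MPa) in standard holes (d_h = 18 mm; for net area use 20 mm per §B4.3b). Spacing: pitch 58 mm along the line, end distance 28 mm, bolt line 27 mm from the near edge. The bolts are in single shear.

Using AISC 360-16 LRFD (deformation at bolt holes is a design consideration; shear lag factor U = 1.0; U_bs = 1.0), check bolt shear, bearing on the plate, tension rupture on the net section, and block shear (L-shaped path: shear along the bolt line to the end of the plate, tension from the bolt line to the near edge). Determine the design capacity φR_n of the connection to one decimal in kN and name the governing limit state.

Bolt shear: A_b = π(16)²/4 = 201.06 mm². φR_n = 0.75 × 469 × 201.06 × 4 × 1 = 282.9 kN.
Bearing (12 mm plate, F_u = 450 MPa): end bolts L_c = 28 − 18/2 = 19, R_n = min(1.2×19×12×450, 2.4×16×12×450) = 123.12 kN/bolt; interior L_c = 58 − 18 = 40, R_n = 207.36 kN/bolt. φR_n = 0.75 × (1×123.12 + 3×207.36) = 558.9 kN.
Tension rupture (net): A_n = (128 − 1×20)×12 = 1296 mm² (U = 1.0, A_e = A_n). φR_n = 0.75 × 450 × 1296 = 437.4 kN.
Block shear: shear path 1×[28+3×58] = 1×202 mm, A_gv = 2424, A_nv = 1×(202 − 3.5×20)×12 = 1584 mm²; tension to near edge: (27 − 0.5×20)×12 = 204 mm². R_n = min(0.6×450×1584, 0.6×300×2424) + 1.0×450×204 = min(427.68, 436.32) + 91.8 = 519.48 kN. φR_n = 0.75 × 519.48 = 389.6 kN.
Governing: min(282.9, 558.9, 437.4, 389.6) = 282.9 kN → bolt shear.

282.9 kN (bolt shear governs)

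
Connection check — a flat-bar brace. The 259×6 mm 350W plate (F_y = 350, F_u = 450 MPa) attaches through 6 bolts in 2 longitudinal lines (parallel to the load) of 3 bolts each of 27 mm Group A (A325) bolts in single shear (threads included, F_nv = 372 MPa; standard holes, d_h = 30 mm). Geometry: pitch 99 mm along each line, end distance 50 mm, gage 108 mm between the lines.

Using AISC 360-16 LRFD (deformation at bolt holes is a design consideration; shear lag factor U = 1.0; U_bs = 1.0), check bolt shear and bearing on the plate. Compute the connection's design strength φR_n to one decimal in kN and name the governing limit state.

Bolt shear: A_b = π(27)²/4 = 572.56 mm². φR_n = 0.75 × 372 × 572.56 × 6 × 1 = 958.5 kN.
Bearing (6 mm plate, F_u = 450 MPa): end bolts L_c = 50 − 30/2 = 35, R_n = min(1.2×35×6×450, 2.4×27×6×450) = 113.4 kN/bolt; interior L_c = 99 − 30 = 69, R_n = 174.96 kN/bolt. φR_n = 0.75 × (2×113.4 + 4×174.96) = 695.0 kN.
Governing: min(958.5, 695.0) = 695.0 kN → bearing.

695.0 kN (bearing governs)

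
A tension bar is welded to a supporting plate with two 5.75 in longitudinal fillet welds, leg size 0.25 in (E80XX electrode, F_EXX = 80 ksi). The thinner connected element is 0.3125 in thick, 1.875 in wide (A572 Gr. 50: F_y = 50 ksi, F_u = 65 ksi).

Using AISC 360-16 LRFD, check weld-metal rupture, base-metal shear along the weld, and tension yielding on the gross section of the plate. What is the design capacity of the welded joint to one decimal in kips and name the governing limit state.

26.4 kips (gross-section yield governs)

Weld metal: throat = 0.707×0.25 = 0.17675 in, L = 2×5.75 = 11.5 in. φR_n = 0.75 × 0.6 × 80 × 0.17675 × 11.5 = 73.2 kips.
Base metal shear (0.3125 in plate): yield φR_n = 1.0×0.6×50×0.3125×11.5 = 107.8 kips; rupture φR_n = 0.75×0.6×65×0.3125×11.5 = 105.1 kips; take 105.1 kips (rupture).
Tension yield (gross): A_g = 1.875×0.3125 = 0.58594 in². φR_n = 0.90 × 50 × 0.58594 = 26.4 kips.
Governing: min(73.2, 105.1, 26.4) = 26.4 kips → gross-section yield.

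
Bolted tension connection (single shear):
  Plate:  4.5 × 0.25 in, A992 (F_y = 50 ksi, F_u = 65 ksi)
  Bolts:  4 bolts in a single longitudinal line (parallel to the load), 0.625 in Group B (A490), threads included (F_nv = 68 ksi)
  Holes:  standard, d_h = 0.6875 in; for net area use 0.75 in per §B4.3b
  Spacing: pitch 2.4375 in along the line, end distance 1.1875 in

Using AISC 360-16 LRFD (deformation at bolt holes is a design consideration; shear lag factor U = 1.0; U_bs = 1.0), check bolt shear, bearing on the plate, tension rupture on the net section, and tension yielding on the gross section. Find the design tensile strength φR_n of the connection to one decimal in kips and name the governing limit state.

45.7 kips (net-section rupture governs)

Bolt shear: A_b = π(0.625)²/4 = 0.3068 in². φR_n = 0.75 × 68 × 0.3068 × 4 × 1 = 62.6 kips.
Bearing (0.25 in plate, F_u = 65 ksi): end bolts L_c = 1.1875 − 0.6875/2 = 0.84375, R_n = min(1.2×0.84375×0.25×65, 2.4×0.625×0.25×65) = 16.453 kips/bolt; interior L_c = 2.4375 − 0.6875 = 1.75, R_n = 24.375 kips/bolt. φR_n = 0.75 × (1×16.453 + 3×24.375) = 67.2 kips.
Tension rupture (net): A_n = (4.5 − 1×0.75)×0.25 = 0.9375 in² (U = 1.0, A_e = A_n). φR_n = 0.75 × 65 × 0.9375 = 45.7 kips.
Tension yield (gross): A_g = 4.5×0.25 = 1.125 in². φR_n = 0.90 × 50 × 1.125 = 50.6 kips.
Governing: min(62.6, 67.2, 45.7, 50.6) = 45.7 kips → net-section rupture.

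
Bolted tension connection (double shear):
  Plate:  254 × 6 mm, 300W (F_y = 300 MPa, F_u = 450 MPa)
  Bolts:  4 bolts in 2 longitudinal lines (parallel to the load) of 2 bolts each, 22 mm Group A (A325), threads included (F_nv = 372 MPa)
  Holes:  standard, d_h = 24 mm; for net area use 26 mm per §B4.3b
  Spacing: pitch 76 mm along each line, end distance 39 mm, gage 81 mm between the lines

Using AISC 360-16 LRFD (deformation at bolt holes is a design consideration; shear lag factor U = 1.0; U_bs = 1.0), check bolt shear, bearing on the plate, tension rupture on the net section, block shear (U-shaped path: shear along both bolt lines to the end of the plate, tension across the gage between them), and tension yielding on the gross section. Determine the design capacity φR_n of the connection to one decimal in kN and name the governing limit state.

Bolt shear: A_b = π(22)²/4 = 380.13 mm². φR_n = 0.75 × 372 × 380.13 × 4 × 2 = 848.5 kN.
Bearing (6 mm plate, F_u = 450 MPa): end bolts L_c = 39 − 24/2 = 27, R_n = min(1.2×27×6×450, 2.4×22×6×450) = 87.48 kN/bolt; interior L_c = 76 − 24 = 52, R_n = 142.56 kN/bolt. φR_n = 0.75 × (2×87.48 + 2×142.56) = 345.1 kN.
Tension rupture (net): A_n = (254 − 2×26)×6 = 1212 mm² (U = 1.0, A_e = A_n). φR_n = 0.75 × 450 × 1212 = 409.1 kN.
Block shear: shear path 2×[39+1×76] = 2×115 mm, A_gv = 1380, A_nv = 2×(115 − 1.5×26)×6 = 912 mm²; tension across gage: (81 − 1×26)×6 = 330 mm². R_n = min(0.6×450×912, 0.6×300×1380) + 1.0×450×330 = min(246.24, 248.4) + 148.5 = 394.74 kN. φR_n = 0.75 × 394.74 = 296.1 kN.
Tension yield (gross): A_g = 254×6 = 1524 mm². φR_n = 0.90 × 300 × 1524 = 411.5 kN.
Governing: min(848.5, 345.1, 409.1, 296.1, 411.5) = 296.1 kN → block shear.

296.1 kN (block shear governs)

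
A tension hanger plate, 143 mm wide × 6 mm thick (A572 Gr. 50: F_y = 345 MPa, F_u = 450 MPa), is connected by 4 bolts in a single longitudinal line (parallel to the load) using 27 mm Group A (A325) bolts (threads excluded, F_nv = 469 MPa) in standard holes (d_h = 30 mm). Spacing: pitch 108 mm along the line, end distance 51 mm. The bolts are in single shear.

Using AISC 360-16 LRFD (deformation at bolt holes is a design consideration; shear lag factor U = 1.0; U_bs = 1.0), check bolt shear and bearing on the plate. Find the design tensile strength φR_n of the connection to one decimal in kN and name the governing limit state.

Bolt shear: A_b = π(27)²/4 = 572.56 mm². φR_n = 0.75 × 469 × 572.56 × 4 × 1 = 805.6 kN.
Bearing (6 mm plate, F_u = 450 MPa): end bolts L_c = 51 − 30/2 = 36, R_n = min(1.2×36×6×450, 2.4×27×6×450) = 116.64 kN/bolt; interior L_c = 108 − 30 = 78, R_n = 174.96 kN/bolt. φR_n = 0.75 × (1×116.64 + 3×174.96) = 481.1 kN.
Governing: min(805.6, 481.1) = 481.1 kN → bearing.

481.1 kN (bearing governs)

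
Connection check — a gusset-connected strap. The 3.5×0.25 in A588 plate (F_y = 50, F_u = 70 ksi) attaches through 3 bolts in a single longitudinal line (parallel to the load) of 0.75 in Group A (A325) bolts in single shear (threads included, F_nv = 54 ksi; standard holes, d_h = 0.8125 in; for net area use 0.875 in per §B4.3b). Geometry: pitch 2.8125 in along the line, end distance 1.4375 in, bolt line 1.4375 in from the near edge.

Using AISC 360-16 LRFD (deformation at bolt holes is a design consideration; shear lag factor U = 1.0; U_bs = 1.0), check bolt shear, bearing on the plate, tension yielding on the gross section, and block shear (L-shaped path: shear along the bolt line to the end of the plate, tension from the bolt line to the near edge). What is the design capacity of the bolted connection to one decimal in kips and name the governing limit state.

Bolt shear: A_b = π(0.75)²/4 = 0.44179 in². φR_n = 0.75 × 54 × 0.44179 × 3 × 1 = 53.7 kips.
Bearing (0.25 in plate, F_u = 70 ksi): end bolts L_c = 1.4375 − 0.8125/2 = 1.03125, R_n = min(1.2×1.03125×0.25×70, 2.4×0.75×0.25×70) = 21.656 kips/bolt; interior L_c = 2.8125 − 0.8125 = 2, R_n = 31.5 kips/bolt. φR_n = 0.75 × (1×21.656 + 2×31.5) = 63.5 kips.
Tension yield (gross): A_g = 3.5×0.25 = 0.875 in². φR_n = 0.90 × 50 × 0.875 = 39.4 kips.
Block shear: shear path 1×[1.4375+2×2.8125] = 1×7.0625 in, A_gv = 1.7656, A_nv = 1×(7.0625 − 2.5×0.875)×0.25 = 1.2188 in²; tension to near edge: (1.4375 − 0.5×0.875)×0.25 = 0.25 in². R_n = min(0.6×70×1.2188, 0.6×50×1.7656) + 1.0×70×0.25 = min(51.19, 52.968) + 17.5 = 68.69 kips. φR_n = 0.75 × 68.69 = 51.5 kips.
Governing: min(53.7, 63.5, 39.4, 51.5) = 39.4 kips → gross-section yield.

39.4 kips (gross-section yield governs)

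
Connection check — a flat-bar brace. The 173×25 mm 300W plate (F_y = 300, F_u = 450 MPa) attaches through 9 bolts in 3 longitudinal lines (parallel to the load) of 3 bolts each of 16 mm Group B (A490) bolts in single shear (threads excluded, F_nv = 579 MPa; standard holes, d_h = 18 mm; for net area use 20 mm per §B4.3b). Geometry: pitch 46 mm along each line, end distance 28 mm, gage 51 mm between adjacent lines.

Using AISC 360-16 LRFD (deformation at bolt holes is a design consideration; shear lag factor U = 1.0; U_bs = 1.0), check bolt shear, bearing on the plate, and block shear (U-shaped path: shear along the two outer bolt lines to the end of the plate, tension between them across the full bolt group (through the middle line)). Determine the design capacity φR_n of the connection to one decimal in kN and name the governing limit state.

785.8 kN (bolt shear governs)

Bolt shear: A_b = π(16)²/4 = 201.06 mm². φR_n = 0.75 × 579 × 201.06 × 9 × 1 = 785.8 kN.
Bearing (25 mm plate, F_u = 450 MPa): end bolts L_c = 28 − 18/2 = 19, R_n = min(1.2×19×25×450, 2.4×16×25×450) = 256.5 kN/bolt; interior L_c = 46 − 18 = 28, R_n = 378 kN/bolt. φR_n = 0.75 × (3×256.5 + 6×378) = 2278.1 kN.
Block shear: shear path 2×[28+2×46] = 2×120 mm, A_gv = 6000, A_nv = 2×(120 − 2.5×20)×25 = 3500 mm²; tension across gage: (102 − 2×20)×25 = 1550 mm². R_n = min(0.6×450×3500, 0.6×300×6000) + 1.0×450×1550 = min(945, 1080) + 697.5 = 1642.5 kN. φR_n = 0.75 × 1642.5 = 1231.9 kN.
Governing: min(785.8, 2278.1, 1231.9) = 785.8 kN → bolt shear.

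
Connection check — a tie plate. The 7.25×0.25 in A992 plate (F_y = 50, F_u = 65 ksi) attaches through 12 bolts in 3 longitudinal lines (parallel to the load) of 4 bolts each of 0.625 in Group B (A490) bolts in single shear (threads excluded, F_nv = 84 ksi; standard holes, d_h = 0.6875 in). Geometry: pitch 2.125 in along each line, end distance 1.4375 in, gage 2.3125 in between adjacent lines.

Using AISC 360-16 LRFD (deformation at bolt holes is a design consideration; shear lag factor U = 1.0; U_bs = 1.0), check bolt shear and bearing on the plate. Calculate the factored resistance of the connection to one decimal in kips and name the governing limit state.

Bolt shear: A_b = π(0.625)²/4 = 0.3068 in². φR_n = 0.75 × 84 × 0.3068 × 12 × 1 = 231.9 kips.
Bearing (0.25 in plate, F_u = 65 ksi): end bolts L_c = 1.4375 − 0.6875/2 = 1.09375, R_n = min(1.2×1.09375×0.25×65, 2.4×0.625×0.25×65) = 21.328 kips/bolt; interior L_c = 2.125 − 0.6875 = 1.4375, R_n = 24.375 kips/bolt. φR_n = 0.75 × (3×21.328 + 9×24.375) = 212.5 kips.
Governing: min(231.9, 212.5) = 212.5 kips → bearing.

212.5 kips (bearing governs)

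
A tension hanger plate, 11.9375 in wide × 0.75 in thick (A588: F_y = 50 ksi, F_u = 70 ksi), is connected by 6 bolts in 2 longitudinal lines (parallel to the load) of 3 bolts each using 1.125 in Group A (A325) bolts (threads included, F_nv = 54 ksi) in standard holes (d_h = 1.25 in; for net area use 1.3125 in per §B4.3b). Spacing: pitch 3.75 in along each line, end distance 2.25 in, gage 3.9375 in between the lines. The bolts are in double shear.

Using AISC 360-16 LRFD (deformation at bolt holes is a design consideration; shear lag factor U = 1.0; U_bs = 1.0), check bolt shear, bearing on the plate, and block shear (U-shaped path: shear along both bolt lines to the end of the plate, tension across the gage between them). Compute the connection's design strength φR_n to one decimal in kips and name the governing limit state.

Bolt shear: A_b = π(1.125)²/4 = 0.99402 in². φR_n = 0.75 × 54 × 0.99402 × 6 × 2 = 483.1 kips.
Bearing (0.75 in plate, F_u = 70 ksi): end bolts L_c = 2.25 − 1.25/2 = 1.625, R_n = min(1.2×1.625×0.75×70, 2.4×1.125×0.75×70) = 102.38 kips/bolt; interior L_c = 3.75 − 1.25 = 2.5, R_n = 141.75 kips/bolt. φR_n = 0.75 × (2×102.38 + 4×141.75) = 578.8 kips.
Block shear: shear path 2×[2.25+2×3.75] = 2×9.75 in, A_gv = 14.625, A_nv = 2×(9.75 − 2.5×1.3125)×0.75 = 9.7031 in²; tension across gage: (3.9375 − 1×1.3125)×0.75 = 1.9688 in². R_n = min(0.6×70×9.7031, 0.6×50×14.625) + 1.0×70×1.9688 = min(407.53, 438.75) + 137.82 = 545.35 kips. φR_n = 0.75 × 545.35 = 409.0 kips.
Governing: min(483.1, 578.8, 409.0) = 409.0 kips → block shear.

409.0 kips (block shear governs)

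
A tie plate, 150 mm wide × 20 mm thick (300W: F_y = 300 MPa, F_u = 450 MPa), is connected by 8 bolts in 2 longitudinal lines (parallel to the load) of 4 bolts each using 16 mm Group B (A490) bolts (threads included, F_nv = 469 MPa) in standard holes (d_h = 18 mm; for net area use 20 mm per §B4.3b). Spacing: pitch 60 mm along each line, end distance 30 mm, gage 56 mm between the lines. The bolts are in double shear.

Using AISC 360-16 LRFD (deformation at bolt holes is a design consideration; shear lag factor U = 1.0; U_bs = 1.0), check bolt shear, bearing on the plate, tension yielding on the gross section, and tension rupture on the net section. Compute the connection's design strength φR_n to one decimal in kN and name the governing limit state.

742.5 kN (net-section rupture governs)

Bolt shear: A_b = π(16)²/4 = 201.06 mm². φR_n = 0.75 × 469 × 201.06 × 8 × 2 = 1131.6 kN.
Bearing (20 mm plate, F_u = 450 MPa): end bolts L_c = 30 − 18/2 = 21, R_n = min(1.2×21×20×450, 2.4×16×20×450) = 226.8 kN/bolt; interior L_c = 60 − 18 = 42, R_n = 345.6 kN/bolt. φR_n = 0.75 × (2×226.8 + 6×345.6) = 1895.4 kN.
Tension yield (gross): A_g = 150×20 = 3000 mm². φR_n = 0.90 × 300 × 3000 = 810.0 kN.
Tension rupture (net): A_n = (150 − 2×20)×20 = 2200 mm² (U = 1.0, A_e = A_n). φR_n = 0.75 × 450 × 2200 = 742.5 kN.
Governing: min(1131.6, 1895.4, 810.0, 742.5) = 742.5 kN → net-section rupture.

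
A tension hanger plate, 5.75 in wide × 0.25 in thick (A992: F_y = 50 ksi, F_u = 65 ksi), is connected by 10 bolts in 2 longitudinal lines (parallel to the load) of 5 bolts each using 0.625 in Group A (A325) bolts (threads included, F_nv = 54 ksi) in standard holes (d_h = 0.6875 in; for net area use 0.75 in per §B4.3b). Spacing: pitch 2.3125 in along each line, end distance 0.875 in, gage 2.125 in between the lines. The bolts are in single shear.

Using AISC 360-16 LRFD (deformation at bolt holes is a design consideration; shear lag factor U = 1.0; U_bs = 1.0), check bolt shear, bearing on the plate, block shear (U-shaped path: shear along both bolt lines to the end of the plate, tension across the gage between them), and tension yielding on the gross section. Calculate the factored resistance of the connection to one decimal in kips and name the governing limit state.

Bolt shear: A_b = π(0.625)²/4 = 0.3068 in². φR_n = 0.75 × 54 × 0.3068 × 10 × 1 = 124.3 kips.
Bearing (0.25 in plate, F_u = 65 ksi): end bolts L_c = 0.875 − 0.6875/2 = 0.53125, R_n = min(1.2×0.53125×0.25×65, 2.4×0.625×0.25×65) = 10.359 kips/bolt; interior L_c = 2.3125 − 0.6875 = 1.625, R_n = 24.375 kips/bolt. φR_n = 0.75 × (2×10.359 + 8×24.375) = 161.8 kips.
Block shear: shear path 2×[0.875+4×2.3125] = 2×10.125 in, A_gv = 5.0625, A_nv = 2×(10.125 − 4.5×0.75)×0.25 = 3.375 in²; tension across gage: (2.125 − 1×0.75)×0.25 = 0.34375 in². R_n = min(0.6×65×3.375, 0.6×50×5.0625) + 1.0×65×0.34375 = min(131.63, 151.88) + 22.344 = 153.97 kips. φR_n = 0.75 × 153.97 = 115.5 kips.
Tension yield (gross): A_g = 5.75×0.25 = 1.4375 in². φR_n = 0.90 × 50 × 1.4375 = 64.7 kips.
Governing: min(124.3, 161.8, 115.5, 64.7) = 64.7 kips → gross-section yield.

64.7 kips (gross-section yield governs)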